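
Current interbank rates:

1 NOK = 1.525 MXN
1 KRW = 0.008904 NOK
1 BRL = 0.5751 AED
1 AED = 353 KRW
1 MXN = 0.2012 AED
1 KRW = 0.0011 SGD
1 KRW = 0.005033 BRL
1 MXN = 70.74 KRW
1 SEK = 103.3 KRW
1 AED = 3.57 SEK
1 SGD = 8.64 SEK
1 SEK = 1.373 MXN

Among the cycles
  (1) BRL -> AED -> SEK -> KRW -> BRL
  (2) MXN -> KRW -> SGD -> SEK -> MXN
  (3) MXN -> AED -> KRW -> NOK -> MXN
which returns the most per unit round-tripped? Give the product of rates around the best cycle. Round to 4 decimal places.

1.0674

(1) 0.5751 × 3.57 × 103.3 × 0.005033 = 1.06743
(2) 70.74 × 0.0011 × 8.64 × 1.373 = 0.92309
(3) 0.2012 × 353 × 0.008904 × 1.525 = 0.96440
Highest is cycle (1) at 1.0674 (>1, arbitrage).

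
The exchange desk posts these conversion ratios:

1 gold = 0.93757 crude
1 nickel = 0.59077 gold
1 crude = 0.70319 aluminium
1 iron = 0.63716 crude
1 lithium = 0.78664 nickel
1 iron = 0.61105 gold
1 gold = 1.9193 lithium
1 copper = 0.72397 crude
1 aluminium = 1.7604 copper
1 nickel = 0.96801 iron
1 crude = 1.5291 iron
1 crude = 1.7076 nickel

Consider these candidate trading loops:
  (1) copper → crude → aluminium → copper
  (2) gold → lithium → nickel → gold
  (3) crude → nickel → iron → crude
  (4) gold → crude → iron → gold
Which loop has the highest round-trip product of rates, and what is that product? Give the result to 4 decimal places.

(1) 0.72397 × 0.70319 × 1.7604 = 0.89620
(2) 1.9193 × 0.78664 × 0.59077 = 0.89194
(3) 1.7076 × 0.96801 × 0.63716 = 1.05321
(4) 0.93757 × 1.5291 × 0.61105 = 0.87602
Highest is cycle (3) at 1.0532 (>1, arbitrage).

1.0532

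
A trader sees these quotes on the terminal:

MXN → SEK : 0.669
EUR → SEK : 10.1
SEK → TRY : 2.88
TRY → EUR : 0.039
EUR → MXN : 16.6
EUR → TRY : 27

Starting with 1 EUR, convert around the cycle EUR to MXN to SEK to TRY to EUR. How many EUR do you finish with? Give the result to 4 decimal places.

1 EUR × 16.6 = 16.6 MXN
16.6 MXN × 0.669 = 11.1054 SEK
11.1054 SEK × 2.88 = 31.983552 TRY
31.983552 TRY × 0.039 = 1.247358528 EUR

1.2474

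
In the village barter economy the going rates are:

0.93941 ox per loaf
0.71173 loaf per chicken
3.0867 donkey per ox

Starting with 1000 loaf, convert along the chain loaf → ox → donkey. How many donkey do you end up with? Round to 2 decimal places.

1000 loaf × 0.93941 = 939.41 ox
939.41 ox × 3.0867 = 2899.676847 donkey

2899.68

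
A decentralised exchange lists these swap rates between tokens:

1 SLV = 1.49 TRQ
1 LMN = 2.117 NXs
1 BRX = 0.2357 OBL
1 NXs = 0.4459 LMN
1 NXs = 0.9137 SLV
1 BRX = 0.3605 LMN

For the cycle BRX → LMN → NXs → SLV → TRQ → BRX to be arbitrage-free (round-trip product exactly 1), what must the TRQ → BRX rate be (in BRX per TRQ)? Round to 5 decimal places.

Known legs of the cycle: 0.3605 × 2.117 × 0.9137 × 1.49 = 1.0390011312205
For no arbitrage the full-cycle product must be 1, so the missing rate is 1 / 1.0390011312205 ≈ 0.9624629.

0.96246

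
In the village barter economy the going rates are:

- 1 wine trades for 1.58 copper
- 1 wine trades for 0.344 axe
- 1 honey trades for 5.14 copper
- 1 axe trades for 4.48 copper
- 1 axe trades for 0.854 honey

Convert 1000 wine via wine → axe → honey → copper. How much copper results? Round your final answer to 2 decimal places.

1000 wine × 0.344 = 344 axe
344 axe × 0.854 = 293.776 honey
293.776 honey × 5.14 = 1510.00864 copper

1510.01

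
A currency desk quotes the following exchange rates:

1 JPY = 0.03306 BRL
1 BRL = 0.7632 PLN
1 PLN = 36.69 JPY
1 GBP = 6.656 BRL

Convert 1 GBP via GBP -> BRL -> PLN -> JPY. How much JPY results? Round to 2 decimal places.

1 GBP × 6.656 = 6.656 BRL
6.656 BRL × 0.7632 = 5.0798592 PLN
5.0798592 PLN × 36.69 = 186.380034048 JPY

186.38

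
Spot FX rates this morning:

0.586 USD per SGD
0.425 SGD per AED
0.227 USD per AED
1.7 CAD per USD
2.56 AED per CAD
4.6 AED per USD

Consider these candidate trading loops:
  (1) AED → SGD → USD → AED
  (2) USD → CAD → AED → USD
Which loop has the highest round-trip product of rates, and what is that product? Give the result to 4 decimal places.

1.1456

(1) 0.425 × 0.586 × 4.6 = 1.14563
(2) 1.7 × 2.56 × 0.227 = 0.98790
Highest is cycle (1) at 1.1456 (>1, arbitrage).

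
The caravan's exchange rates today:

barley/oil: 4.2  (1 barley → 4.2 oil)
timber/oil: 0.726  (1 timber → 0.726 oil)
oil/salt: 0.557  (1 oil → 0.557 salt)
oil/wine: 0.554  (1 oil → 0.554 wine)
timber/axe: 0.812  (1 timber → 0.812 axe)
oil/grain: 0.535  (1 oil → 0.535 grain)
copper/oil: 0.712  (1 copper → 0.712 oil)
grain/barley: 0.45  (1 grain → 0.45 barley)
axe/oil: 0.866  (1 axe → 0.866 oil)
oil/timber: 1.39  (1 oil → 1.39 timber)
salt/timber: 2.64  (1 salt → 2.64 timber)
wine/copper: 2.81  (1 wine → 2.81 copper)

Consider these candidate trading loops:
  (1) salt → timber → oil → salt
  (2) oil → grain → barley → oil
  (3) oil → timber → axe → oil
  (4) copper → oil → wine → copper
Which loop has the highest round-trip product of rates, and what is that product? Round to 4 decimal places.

(1) 2.64 × 0.726 × 0.557 = 1.06757
(2) 0.535 × 0.45 × 4.2 = 1.01115
(3) 1.39 × 0.812 × 0.866 = 0.97744
(4) 0.712 × 0.554 × 2.81 = 1.10840
Highest is cycle (4) at 1.1084 (>1, arbitrage).

1.1084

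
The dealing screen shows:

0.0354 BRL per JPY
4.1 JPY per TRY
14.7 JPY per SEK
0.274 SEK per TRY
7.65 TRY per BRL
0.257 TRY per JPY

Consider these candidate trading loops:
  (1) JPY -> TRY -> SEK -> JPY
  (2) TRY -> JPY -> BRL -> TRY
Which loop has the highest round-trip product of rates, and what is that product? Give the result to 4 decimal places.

1.1103

(1) 0.257 × 0.274 × 14.7 = 1.03514
(2) 4.1 × 0.0354 × 7.65 = 1.11032
Highest is cycle (2) at 1.1103 (>1, arbitrage).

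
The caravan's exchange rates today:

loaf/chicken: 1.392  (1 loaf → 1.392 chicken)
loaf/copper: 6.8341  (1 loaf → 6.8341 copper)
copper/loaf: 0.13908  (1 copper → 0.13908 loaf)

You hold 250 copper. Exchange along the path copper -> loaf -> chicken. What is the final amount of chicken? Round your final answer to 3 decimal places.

48.400

250 copper × 0.13908 = 34.77 loaf
34.77 loaf × 1.392 = 48.39984 chicken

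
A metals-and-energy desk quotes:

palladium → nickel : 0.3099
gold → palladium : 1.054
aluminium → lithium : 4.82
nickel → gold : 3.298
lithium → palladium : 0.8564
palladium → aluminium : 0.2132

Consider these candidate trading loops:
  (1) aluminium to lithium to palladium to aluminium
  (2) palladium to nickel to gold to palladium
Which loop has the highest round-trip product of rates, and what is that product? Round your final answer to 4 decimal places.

1.0772

(1) 4.82 × 0.8564 × 0.2132 = 0.88006
(2) 0.3099 × 3.298 × 1.054 = 1.07724
Highest is cycle (2) at 1.0772 (>1, arbitrage).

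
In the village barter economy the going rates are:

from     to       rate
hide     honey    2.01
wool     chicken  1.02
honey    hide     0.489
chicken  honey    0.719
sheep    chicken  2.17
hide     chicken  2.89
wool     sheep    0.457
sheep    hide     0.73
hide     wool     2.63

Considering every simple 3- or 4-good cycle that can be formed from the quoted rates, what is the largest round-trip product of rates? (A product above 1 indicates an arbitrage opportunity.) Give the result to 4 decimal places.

hide→chicken→honey→hide: 2.89 × 0.719 × 0.489 = 1.01610
hide→wool→chicken→honey→hide: 2.63 × 1.02 × 0.719 × 0.489 = 0.94318
hide→wool→sheep→hide: 2.63 × 0.457 × 0.73 = 0.87739
Maximum is hide→chicken→honey→hide at 1.0161; arbitrage exists.

1.0161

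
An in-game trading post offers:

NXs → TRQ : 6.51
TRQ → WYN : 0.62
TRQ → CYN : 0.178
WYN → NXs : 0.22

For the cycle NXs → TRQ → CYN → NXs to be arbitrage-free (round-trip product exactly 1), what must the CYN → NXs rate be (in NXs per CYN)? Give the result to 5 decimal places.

0.86298

Known legs of the cycle: 6.51 × 0.178 = 1.15878
For no arbitrage the full-cycle product must be 1, so the missing rate is 1 / 1.15878 ≈ 0.8629766.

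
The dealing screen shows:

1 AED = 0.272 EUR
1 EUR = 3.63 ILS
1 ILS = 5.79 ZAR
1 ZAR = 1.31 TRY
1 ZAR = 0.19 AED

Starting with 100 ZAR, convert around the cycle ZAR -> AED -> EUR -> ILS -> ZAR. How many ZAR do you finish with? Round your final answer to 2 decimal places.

100 ZAR × 0.19 = 19 AED
19 AED × 0.272 = 5.168 EUR
5.168 EUR × 3.63 = 18.75984 ILS
18.75984 ILS × 5.79 = 108.6194736 ZAR

108.62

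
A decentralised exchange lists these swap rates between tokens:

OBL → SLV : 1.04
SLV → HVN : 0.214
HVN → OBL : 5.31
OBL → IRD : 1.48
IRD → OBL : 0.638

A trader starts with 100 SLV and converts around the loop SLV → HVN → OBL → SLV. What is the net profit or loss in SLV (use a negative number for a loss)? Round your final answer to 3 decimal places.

18.179

100 SLV × 0.214 = 21.4 HVN
21.4 HVN × 5.31 = 113.634 OBL
113.634 OBL × 1.04 = 118.17936 SLV
Net change: 118.17936 − 100 = 18.17936 SLV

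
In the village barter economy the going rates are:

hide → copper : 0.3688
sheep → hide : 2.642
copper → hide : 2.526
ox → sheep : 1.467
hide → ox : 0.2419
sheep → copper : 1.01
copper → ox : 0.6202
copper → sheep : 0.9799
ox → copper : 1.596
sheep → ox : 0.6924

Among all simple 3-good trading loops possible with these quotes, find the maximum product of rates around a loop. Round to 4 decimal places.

sheep→ox→copper→sheep: 0.6924 × 1.596 × 0.9799 = 1.08286
ox→copper→hide→ox: 1.596 × 2.526 × 0.2419 = 0.97522
sheep→hide→copper→sheep: 2.642 × 0.3688 × 0.9799 = 0.95478
sheep→hide→ox→sheep: 2.642 × 0.2419 × 1.467 = 0.93756
sheep→copper→ox→sheep: 1.01 × 0.6202 × 1.467 = 0.91893
Maximum is sheep→ox→copper→sheep at 1.0829; arbitrage exists.

1.0829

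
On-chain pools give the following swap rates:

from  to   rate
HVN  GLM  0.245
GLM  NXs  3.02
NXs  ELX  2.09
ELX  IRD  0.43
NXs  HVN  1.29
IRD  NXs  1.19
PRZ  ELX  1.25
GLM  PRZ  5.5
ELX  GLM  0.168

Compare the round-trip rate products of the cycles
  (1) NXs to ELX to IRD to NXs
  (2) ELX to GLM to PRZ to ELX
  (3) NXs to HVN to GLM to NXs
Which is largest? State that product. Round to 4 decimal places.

(1) 2.09 × 0.43 × 1.19 = 1.06945
(2) 0.168 × 5.5 × 1.25 = 1.15500
(3) 1.29 × 0.245 × 3.02 = 0.95447
Highest is cycle (2) at 1.1550 (>1, arbitrage).

1.1550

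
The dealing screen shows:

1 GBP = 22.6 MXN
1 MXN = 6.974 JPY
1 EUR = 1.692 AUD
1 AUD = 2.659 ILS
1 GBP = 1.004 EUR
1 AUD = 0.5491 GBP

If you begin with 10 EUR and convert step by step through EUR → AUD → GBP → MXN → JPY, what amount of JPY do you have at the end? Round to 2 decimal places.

1464.34

10 EUR × 1.692 = 16.92 AUD
16.92 AUD × 0.5491 = 9.290772 GBP
9.290772 GBP × 22.6 = 209.9714472 MXN
209.9714472 MXN × 6.974 = 1464.3408727728 JPY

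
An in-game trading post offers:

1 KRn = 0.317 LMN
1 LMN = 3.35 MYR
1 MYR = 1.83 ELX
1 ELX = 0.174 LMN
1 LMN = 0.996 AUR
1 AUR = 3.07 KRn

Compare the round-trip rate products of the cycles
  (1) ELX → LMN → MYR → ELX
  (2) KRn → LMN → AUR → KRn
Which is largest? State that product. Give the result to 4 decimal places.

1.0667

(1) 0.174 × 3.35 × 1.83 = 1.06671
(2) 0.317 × 0.996 × 3.07 = 0.96930
Highest is cycle (1) at 1.0667 (>1, arbitrage).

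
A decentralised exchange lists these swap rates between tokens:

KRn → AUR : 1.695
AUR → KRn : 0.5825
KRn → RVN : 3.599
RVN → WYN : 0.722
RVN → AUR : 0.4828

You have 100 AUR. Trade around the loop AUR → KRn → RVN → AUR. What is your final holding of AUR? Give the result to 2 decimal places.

101.22

100 AUR × 0.5825 = 58.25 KRn
58.25 KRn × 3.599 = 209.64175 RVN
209.64175 RVN × 0.4828 = 101.2150369 AUR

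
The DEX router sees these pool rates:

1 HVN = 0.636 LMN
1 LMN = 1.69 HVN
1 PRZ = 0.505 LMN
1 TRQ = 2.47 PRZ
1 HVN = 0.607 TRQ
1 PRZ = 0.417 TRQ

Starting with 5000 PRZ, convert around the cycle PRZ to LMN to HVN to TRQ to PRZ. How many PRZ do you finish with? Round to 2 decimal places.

6397.85

5000 PRZ × 0.505 = 2525 LMN
2525 LMN × 1.69 = 4267.25 HVN
4267.25 HVN × 0.607 = 2590.22075 TRQ
2590.22075 TRQ × 2.47 = 6397.8452525 PRZ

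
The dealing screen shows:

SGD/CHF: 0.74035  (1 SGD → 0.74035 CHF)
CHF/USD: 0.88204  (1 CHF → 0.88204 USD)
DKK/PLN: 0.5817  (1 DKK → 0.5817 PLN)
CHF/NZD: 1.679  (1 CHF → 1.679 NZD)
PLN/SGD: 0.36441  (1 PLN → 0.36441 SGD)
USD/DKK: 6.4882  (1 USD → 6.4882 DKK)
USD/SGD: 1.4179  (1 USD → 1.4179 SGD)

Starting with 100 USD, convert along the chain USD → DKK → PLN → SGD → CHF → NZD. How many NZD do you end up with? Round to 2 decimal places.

100 USD × 6.4882 = 648.82 DKK
648.82 DKK × 0.5817 = 377.418594 PLN
377.418594 PLN × 0.36441 = 137.53510983954 SGD
137.53510983954 SGD × 0.74035 = 101.824118569703439 CHF
101.824118569703439 CHF × 1.679 = 170.962695078532074081 NZD

170.96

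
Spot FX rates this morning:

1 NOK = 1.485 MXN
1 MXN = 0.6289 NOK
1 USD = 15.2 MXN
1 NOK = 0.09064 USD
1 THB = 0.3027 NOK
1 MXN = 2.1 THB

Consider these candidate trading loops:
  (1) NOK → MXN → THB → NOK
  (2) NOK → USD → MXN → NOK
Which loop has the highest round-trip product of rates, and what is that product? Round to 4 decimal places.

0.9440

(1) 1.485 × 2.1 × 0.3027 = 0.94397
(2) 0.09064 × 15.2 × 0.6289 = 0.86645
Highest is cycle (1) at 0.9440 (≤1, no arbitrage).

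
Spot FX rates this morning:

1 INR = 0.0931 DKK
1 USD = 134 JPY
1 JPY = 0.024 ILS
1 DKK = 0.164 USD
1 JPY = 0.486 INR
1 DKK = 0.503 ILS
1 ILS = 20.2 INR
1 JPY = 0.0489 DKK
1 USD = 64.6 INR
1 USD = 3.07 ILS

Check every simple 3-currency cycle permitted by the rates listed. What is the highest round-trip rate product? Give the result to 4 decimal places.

DKK→USD→JPY→DKK: 0.164 × 134 × 0.0489 = 1.07463
DKK→USD→INR→DKK: 0.164 × 64.6 × 0.0931 = 0.98634
DKK→ILS→INR→DKK: 0.503 × 20.2 × 0.0931 = 0.94595
Maximum is DKK→USD→JPY→DKK at 1.0746; arbitrage exists.

1.0746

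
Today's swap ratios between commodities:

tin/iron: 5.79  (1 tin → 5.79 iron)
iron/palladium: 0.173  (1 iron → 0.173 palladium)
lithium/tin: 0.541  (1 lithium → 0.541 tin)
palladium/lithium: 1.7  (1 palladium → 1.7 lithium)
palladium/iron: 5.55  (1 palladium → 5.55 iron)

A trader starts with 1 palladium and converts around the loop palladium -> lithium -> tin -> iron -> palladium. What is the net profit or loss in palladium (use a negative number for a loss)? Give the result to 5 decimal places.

-0.07876

1 palladium × 1.7 = 1.7 lithium
1.7 lithium × 0.541 = 0.9197 tin
0.9197 tin × 5.79 = 5.325063 iron
5.325063 iron × 0.173 = 0.921235899 palladium
Net change: 0.921235899 − 1 = -0.078764101 palladium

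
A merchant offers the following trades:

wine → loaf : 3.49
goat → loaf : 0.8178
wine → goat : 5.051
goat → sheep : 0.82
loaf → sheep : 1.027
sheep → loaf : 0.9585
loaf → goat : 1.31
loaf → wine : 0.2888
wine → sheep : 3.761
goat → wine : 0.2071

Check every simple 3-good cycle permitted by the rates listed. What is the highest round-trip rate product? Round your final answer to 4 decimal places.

loaf→wine→goat→loaf: 0.2888 × 5.051 × 0.8178 = 1.19295
loaf→wine→sheep→loaf: 0.2888 × 3.761 × 0.9585 = 1.04110
loaf→goat→sheep→loaf: 1.31 × 0.82 × 0.9585 = 1.02962
loaf→goat→wine→loaf: 1.31 × 0.2071 × 3.49 = 0.94684
Maximum is loaf→wine→goat→loaf at 1.1929; arbitrage exists.

1.1929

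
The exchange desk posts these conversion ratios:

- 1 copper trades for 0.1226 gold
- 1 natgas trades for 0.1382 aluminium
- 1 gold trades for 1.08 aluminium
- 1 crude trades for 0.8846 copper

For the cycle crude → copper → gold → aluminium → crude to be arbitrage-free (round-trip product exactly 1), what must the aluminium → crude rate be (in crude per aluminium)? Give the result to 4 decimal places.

8.5377

Known legs of the cycle: 0.8846 × 0.1226 × 1.08 = 0.1171281168
For no arbitrage the full-cycle product must be 1, so the missing rate is 1 / 0.1171281168 ≈ 8.537660.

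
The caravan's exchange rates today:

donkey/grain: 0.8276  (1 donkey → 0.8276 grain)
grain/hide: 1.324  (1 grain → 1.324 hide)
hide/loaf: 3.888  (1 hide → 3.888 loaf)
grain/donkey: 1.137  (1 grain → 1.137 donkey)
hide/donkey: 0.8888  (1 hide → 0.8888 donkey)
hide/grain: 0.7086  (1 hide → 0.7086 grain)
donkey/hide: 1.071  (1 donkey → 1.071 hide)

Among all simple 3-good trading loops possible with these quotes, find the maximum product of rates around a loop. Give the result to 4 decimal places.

0.9739

hide→donkey→grain→hide: 0.8888 × 0.8276 × 1.324 = 0.97390
hide→grain→donkey→hide: 0.7086 × 1.137 × 1.071 = 0.86288
Maximum is hide→donkey→grain→hide at 0.9739; no arbitrage — every cycle loses value.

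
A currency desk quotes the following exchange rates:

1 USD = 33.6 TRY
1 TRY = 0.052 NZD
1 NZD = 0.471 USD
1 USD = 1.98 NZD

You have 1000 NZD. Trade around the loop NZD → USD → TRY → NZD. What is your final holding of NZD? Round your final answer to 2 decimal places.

822.93

1000 NZD × 0.471 = 471 USD
471 USD × 33.6 = 15825.6 TRY
15825.6 TRY × 0.052 = 822.9312 NZD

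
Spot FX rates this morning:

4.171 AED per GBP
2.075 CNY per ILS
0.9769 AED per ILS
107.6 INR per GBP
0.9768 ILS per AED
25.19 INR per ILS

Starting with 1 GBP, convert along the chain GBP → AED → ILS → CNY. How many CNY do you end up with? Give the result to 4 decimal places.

8.4540

1 GBP × 4.171 = 4.171 AED
4.171 AED × 0.9768 = 4.0742328 ILS
4.0742328 ILS × 2.075 = 8.45403306 CNY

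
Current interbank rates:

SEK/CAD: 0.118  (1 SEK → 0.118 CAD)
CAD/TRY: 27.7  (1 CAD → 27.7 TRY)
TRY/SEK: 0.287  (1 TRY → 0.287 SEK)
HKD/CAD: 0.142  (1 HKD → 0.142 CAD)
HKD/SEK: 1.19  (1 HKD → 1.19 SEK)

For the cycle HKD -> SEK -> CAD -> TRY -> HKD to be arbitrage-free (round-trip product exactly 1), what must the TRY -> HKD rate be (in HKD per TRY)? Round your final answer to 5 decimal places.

Known legs of the cycle: 1.19 × 0.118 × 27.7 = 3.889634
For no arbitrage the full-cycle product must be 1, so the missing rate is 1 / 3.889634 ≈ 0.2570936.

0.25709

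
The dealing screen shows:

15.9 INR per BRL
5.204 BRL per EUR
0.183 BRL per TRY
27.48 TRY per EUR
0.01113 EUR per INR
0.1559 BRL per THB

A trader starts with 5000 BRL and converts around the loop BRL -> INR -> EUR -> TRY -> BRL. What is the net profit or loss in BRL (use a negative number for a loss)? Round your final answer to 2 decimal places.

-550.31

5000 BRL × 15.9 = 79500 INR
79500 INR × 0.01113 = 884.835 EUR
884.835 EUR × 27.48 = 24315.2658 TRY
24315.2658 TRY × 0.183 = 4449.6936414 BRL
Net change: 4449.6936414 − 5000 = -550.3063586 BRL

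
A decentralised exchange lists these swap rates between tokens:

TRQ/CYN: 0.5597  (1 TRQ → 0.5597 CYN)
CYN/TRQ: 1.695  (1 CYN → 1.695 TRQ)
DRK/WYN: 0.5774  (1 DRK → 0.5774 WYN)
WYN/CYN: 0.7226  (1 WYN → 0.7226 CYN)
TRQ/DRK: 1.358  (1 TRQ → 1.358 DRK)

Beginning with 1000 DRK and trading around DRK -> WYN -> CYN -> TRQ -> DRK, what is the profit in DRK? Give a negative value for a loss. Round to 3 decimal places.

1000 DRK × 0.5774 = 577.4 WYN
577.4 WYN × 0.7226 = 417.22924 CYN
417.22924 CYN × 1.695 = 707.2035618 TRQ
707.2035618 TRQ × 1.358 = 960.3824369244 DRK
Net change: 960.3824369244 − 1000 = -39.6175630756 DRK

-39.618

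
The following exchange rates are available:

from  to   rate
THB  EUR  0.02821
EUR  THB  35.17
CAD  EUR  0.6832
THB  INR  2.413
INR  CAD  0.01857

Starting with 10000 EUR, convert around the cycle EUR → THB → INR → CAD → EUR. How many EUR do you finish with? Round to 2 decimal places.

10000 EUR × 35.17 = 351700 THB
351700 THB × 2.413 = 848652.1 INR
848652.1 INR × 0.01857 = 15759.469497 CAD
15759.469497 CAD × 0.6832 = 10766.8695603504 EUR

10766.87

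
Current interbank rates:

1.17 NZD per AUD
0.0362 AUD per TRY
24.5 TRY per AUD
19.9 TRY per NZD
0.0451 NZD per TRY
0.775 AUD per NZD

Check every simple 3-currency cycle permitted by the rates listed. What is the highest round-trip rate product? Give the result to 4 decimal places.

NZD→AUD→TRY→NZD: 0.775 × 24.5 × 0.0451 = 0.85634
NZD→TRY→AUD→NZD: 19.9 × 0.0362 × 1.17 = 0.84284
Maximum is NZD→AUD→TRY→NZD at 0.8563; no arbitrage — every cycle loses value.

0.8563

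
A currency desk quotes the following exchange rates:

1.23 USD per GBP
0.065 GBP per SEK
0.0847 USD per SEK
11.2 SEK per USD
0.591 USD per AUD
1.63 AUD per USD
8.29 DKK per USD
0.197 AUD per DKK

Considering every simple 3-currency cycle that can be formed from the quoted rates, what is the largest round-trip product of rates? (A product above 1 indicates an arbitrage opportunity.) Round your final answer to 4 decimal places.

AUD→USD→DKK→AUD: 0.591 × 8.29 × 0.197 = 0.96518
GBP→USD→SEK→GBP: 1.23 × 11.2 × 0.065 = 0.89544
Maximum is AUD→USD→DKK→AUD at 0.9652; no arbitrage — every cycle loses value.

0.9652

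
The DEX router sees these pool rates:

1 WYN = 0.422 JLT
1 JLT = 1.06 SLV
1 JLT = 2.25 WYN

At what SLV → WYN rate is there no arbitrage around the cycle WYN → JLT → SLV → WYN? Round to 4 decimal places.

Known legs of the cycle: 0.422 × 1.06 = 0.44732
For no arbitrage the full-cycle product must be 1, so the missing rate is 1 / 0.44732 ≈ 2.235536.

2.2355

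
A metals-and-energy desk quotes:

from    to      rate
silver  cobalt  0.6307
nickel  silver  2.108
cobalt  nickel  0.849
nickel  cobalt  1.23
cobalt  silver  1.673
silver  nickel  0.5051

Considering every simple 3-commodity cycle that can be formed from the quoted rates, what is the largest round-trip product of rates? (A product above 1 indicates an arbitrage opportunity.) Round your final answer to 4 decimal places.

silver→cobalt→nickel→silver: 0.6307 × 0.849 × 2.108 = 1.12876
silver→nickel→cobalt→silver: 0.5051 × 1.23 × 1.673 = 1.03939
Maximum is silver→cobalt→nickel→silver at 1.1288; arbitrage exists.

1.1288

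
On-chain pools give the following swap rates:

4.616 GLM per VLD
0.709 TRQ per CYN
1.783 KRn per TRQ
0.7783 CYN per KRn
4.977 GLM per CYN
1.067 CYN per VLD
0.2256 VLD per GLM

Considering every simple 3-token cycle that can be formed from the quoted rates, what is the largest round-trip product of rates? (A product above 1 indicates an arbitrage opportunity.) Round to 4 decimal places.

1.1980

CYN→GLM→VLD→CYN: 4.977 × 0.2256 × 1.067 = 1.19804
CYN→TRQ→KRn→CYN: 0.709 × 1.783 × 0.7783 = 0.98389
Maximum is CYN→GLM→VLD→CYN at 1.1980; arbitrage exists.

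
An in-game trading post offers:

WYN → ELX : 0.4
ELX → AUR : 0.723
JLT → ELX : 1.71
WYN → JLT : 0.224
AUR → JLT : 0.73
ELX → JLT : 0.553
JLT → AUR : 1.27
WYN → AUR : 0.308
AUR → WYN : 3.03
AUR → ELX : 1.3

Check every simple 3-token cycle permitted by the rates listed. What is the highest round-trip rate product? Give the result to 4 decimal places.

AUR→ELX→JLT→AUR: 1.3 × 0.553 × 1.27 = 0.91300
AUR→JLT→ELX→AUR: 0.73 × 1.71 × 0.723 = 0.90252
AUR→WYN→ELX→AUR: 3.03 × 0.4 × 0.723 = 0.87628
AUR→WYN→JLT→AUR: 3.03 × 0.224 × 1.27 = 0.86197
Maximum is AUR→ELX→JLT→AUR at 0.9130; no arbitrage — every cycle loses value.

0.9130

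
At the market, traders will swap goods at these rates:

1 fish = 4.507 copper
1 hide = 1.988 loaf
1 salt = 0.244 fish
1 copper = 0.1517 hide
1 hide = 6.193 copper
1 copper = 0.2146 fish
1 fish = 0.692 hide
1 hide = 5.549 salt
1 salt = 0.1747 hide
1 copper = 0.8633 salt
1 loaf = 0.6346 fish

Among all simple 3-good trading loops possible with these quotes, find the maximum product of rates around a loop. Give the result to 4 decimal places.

salt→fish→copper→salt: 0.244 × 4.507 × 0.8633 = 0.94938
salt→fish→hide→salt: 0.244 × 0.692 × 5.549 = 0.93694
salt→hide→copper→salt: 0.1747 × 6.193 × 0.8633 = 0.93402
hide→copper→fish→hide: 6.193 × 0.2146 × 0.692 = 0.91968
hide→loaf→fish→hide: 1.988 × 0.6346 × 0.692 = 0.87302
Maximum is salt→fish→copper→salt at 0.9494; no arbitrage — every cycle loses value.

0.9494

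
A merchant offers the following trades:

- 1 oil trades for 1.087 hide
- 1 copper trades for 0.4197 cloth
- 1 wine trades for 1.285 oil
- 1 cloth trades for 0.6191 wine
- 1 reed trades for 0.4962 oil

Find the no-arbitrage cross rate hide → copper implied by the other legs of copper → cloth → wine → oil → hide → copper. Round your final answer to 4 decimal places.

Known legs of the cycle: 0.4197 × 0.6191 × 1.285 × 1.087 = 0.36293800275465
For no arbitrage the full-cycle product must be 1, so the missing rate is 1 / 0.36293800275465 ≈ 2.755292.

2.7553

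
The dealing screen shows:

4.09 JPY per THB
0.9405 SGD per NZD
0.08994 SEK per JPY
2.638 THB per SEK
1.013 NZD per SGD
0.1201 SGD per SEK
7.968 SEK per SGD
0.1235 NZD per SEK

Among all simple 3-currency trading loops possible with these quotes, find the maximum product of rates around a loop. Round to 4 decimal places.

SEK→THB→JPY→SEK: 2.638 × 4.09 × 0.08994 = 0.97040
SEK→NZD→SGD→SEK: 0.1235 × 0.9405 × 7.968 = 0.92550
Maximum is SEK→THB→JPY→SEK at 0.9704; no arbitrage — every cycle loses value.

0.9704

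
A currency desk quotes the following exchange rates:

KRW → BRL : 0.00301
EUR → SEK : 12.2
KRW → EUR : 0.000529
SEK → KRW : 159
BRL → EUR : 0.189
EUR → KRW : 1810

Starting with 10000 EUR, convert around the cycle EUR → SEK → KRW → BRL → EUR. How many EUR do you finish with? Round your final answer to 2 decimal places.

11035.33

10000 EUR × 12.2 = 122000 SEK
122000 SEK × 159 = 19398000 KRW
19398000 KRW × 0.00301 = 58387.98 BRL
58387.98 BRL × 0.189 = 11035.32822 EUR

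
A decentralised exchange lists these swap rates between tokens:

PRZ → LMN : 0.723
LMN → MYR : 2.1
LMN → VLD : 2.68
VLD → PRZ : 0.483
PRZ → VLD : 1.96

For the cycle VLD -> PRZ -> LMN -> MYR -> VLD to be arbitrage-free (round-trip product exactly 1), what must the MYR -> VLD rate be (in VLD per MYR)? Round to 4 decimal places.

1.3636

Known legs of the cycle: 0.483 × 0.723 × 2.1 = 0.7333389
For no arbitrage the full-cycle product must be 1, so the missing rate is 1 / 0.7333389 ≈ 1.363626.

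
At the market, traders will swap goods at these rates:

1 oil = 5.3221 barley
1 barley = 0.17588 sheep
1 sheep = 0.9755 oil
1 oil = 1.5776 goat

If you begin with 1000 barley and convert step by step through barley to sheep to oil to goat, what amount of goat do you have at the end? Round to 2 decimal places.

1000 barley × 0.17588 = 175.88 sheep
175.88 sheep × 0.9755 = 171.57094 oil
171.57094 oil × 1.5776 = 270.670314944 goat

270.67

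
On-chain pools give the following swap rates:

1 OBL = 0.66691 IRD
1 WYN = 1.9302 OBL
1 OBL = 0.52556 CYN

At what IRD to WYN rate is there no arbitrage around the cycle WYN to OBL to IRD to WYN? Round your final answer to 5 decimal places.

0.77684

Known legs of the cycle: 1.9302 × 0.66691 = 1.287269682
For no arbitrage the full-cycle product must be 1, so the missing rate is 1 / 1.287269682 ≈ 0.7768380.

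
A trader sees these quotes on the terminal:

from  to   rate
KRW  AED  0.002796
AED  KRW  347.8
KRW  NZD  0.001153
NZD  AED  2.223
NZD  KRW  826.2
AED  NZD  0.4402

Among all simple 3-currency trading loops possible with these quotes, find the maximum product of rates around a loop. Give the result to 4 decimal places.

1.0169

AED→NZD→KRW→AED: 0.4402 × 826.2 × 0.002796 = 1.01689
AED→KRW→NZD→AED: 347.8 × 0.001153 × 2.223 = 0.89145
Maximum is AED→NZD→KRW→AED at 1.0169; arbitrage exists.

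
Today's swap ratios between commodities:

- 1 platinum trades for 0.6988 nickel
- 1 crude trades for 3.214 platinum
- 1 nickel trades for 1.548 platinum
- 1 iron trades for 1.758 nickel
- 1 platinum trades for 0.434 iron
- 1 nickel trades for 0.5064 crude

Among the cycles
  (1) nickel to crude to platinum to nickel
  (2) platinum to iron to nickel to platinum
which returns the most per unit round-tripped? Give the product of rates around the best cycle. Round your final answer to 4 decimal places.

(1) 0.5064 × 3.214 × 0.6988 = 1.13735
(2) 0.434 × 1.758 × 1.548 = 1.18108
Highest is cycle (2) at 1.1811 (>1, arbitrage).

1.1811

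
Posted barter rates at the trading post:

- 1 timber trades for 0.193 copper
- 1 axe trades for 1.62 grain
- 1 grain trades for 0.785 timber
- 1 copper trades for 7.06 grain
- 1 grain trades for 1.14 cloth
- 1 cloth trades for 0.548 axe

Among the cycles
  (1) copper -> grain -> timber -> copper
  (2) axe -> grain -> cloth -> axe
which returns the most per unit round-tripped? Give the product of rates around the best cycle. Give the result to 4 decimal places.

1.0696

(1) 7.06 × 0.785 × 0.193 = 1.06963
(2) 1.62 × 1.14 × 0.548 = 1.01205
Highest is cycle (1) at 1.0696 (>1, arbitrage).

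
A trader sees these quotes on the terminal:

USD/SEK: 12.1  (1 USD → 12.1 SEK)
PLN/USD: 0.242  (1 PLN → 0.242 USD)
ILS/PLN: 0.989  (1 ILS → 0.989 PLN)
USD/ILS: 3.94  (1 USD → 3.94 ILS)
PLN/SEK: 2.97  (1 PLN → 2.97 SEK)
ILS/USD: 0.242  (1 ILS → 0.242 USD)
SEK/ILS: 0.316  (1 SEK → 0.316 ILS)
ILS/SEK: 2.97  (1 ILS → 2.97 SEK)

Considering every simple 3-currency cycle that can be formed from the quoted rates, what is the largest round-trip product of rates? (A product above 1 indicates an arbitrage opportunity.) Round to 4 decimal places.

0.9430

ILS→PLN→USD→ILS: 0.989 × 0.242 × 3.94 = 0.94299
ILS→PLN→SEK→ILS: 0.989 × 2.97 × 0.316 = 0.92820
ILS→USD→SEK→ILS: 0.242 × 12.1 × 0.316 = 0.92531
Maximum is ILS→PLN→USD→ILS at 0.9430; no arbitrage — every cycle loses value.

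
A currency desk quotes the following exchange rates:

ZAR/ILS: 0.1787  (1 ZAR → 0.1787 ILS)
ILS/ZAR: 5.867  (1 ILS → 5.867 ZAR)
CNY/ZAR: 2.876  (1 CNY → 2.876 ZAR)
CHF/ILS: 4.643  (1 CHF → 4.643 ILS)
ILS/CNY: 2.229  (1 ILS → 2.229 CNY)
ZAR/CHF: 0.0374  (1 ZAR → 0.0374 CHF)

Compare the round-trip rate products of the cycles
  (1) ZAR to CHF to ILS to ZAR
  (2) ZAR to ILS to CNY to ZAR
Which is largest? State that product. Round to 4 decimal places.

(1) 0.0374 × 4.643 × 5.867 = 1.01879
(2) 0.1787 × 2.229 × 2.876 = 1.14557
Highest is cycle (2) at 1.1456 (>1, arbitrage).

1.1456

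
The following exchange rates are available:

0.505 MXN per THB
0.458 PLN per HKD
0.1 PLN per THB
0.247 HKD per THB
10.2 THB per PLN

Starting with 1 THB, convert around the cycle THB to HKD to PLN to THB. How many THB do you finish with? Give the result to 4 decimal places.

1.1539

1 THB × 0.247 = 0.247 HKD
0.247 HKD × 0.458 = 0.113126 PLN
0.113126 PLN × 10.2 = 1.1538852 THB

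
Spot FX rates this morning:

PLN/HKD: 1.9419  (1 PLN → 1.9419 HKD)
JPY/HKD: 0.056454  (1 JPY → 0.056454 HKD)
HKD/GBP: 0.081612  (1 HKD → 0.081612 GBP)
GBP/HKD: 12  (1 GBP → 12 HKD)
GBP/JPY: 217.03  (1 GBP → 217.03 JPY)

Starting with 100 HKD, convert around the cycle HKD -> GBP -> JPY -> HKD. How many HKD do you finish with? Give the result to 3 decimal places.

100 HKD × 0.081612 = 8.1612 GBP
8.1612 GBP × 217.03 = 1771.225236 JPY
1771.225236 JPY × 0.056454 = 99.992749473144 HKD

99.993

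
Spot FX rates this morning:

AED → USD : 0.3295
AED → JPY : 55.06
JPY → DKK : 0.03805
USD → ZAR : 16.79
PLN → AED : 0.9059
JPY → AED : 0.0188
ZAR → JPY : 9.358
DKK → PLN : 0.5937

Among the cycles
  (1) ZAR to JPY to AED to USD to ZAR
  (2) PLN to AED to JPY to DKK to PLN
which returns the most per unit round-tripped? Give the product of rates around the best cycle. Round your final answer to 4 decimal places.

1.1268

(1) 9.358 × 0.0188 × 0.3295 × 16.79 = 0.97330
(2) 0.9059 × 55.06 × 0.03805 × 0.5937 = 1.12678
Highest is cycle (2) at 1.1268 (>1, arbitrage).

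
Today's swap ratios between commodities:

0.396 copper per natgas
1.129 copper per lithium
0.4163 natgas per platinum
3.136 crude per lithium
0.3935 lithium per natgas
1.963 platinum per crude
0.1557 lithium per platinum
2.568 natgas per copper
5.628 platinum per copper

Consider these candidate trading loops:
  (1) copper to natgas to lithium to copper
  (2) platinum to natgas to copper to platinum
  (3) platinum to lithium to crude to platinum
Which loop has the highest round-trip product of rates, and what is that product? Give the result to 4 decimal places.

(1) 2.568 × 0.3935 × 1.129 = 1.14086
(2) 0.4163 × 0.396 × 5.628 = 0.92780
(3) 0.1557 × 3.136 × 1.963 = 0.95848
Highest is cycle (1) at 1.1409 (>1, arbitrage).

1.1409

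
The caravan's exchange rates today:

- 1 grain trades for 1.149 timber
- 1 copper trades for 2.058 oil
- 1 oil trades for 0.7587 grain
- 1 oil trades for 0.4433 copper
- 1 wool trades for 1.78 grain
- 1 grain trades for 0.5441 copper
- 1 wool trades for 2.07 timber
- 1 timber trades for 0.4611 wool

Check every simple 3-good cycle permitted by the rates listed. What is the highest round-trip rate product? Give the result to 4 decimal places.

timber→wool→grain→timber: 0.4611 × 1.78 × 1.149 = 0.94305
copper→oil→grain→copper: 2.058 × 0.7587 × 0.5441 = 0.84956
Maximum is timber→wool→grain→timber at 0.9431; no arbitrage — every cycle loses value.

0.9431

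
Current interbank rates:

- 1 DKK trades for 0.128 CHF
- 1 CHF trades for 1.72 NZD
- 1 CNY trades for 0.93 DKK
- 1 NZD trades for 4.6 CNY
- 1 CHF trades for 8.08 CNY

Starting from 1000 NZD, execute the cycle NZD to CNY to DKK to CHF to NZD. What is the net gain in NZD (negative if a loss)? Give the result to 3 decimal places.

-58.156

1000 NZD × 4.6 = 4600 CNY
4600 CNY × 0.93 = 4278 DKK
4278 DKK × 0.128 = 547.584 CHF
547.584 CHF × 1.72 = 941.84448 NZD
Net change: 941.84448 − 1000 = -58.15552 NZD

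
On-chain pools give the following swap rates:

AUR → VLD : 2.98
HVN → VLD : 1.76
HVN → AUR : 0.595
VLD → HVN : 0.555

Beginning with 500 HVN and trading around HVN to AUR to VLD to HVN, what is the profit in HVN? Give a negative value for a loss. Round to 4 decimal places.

500 HVN × 0.595 = 297.5 AUR
297.5 AUR × 2.98 = 886.55 VLD
886.55 VLD × 0.555 = 492.03525 HVN
Net change: 492.03525 − 500 = -7.96475 HVN

-7.9648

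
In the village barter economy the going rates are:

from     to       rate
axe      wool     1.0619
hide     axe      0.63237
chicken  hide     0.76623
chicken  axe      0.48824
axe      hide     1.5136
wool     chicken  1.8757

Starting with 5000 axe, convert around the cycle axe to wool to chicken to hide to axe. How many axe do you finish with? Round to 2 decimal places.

4825.56

5000 axe × 1.0619 = 5309.5 wool
5309.5 wool × 1.8757 = 9959.02915 chicken
9959.02915 chicken × 0.76623 = 7630.9069056045 hide
7630.9069056045 hide × 0.63237 = 4825.556599897117665 axe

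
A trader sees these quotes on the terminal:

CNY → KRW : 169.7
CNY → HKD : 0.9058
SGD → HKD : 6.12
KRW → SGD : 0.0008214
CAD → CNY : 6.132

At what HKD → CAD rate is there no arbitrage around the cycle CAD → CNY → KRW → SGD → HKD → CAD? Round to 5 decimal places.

Known legs of the cycle: 6.132 × 169.7 × 0.0008214 × 6.12 = 5.2310649115872
For no arbitrage the full-cycle product must be 1, so the missing rate is 1 / 5.2310649115872 ≈ 0.1911657.

0.19117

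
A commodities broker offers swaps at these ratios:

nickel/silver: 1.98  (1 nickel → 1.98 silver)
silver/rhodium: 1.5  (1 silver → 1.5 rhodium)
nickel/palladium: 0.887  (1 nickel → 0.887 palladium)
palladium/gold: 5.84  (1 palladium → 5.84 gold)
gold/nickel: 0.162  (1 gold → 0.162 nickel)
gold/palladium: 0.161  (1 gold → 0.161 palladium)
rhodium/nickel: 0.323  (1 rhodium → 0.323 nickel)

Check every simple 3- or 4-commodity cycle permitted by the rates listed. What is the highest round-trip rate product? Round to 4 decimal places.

rhodium→nickel→silver→rhodium: 0.323 × 1.98 × 1.5 = 0.95931
nickel→palladium→gold→nickel: 0.887 × 5.84 × 0.162 = 0.83917
Maximum is rhodium→nickel→silver→rhodium at 0.9593; no arbitrage — every cycle loses value.

0.9593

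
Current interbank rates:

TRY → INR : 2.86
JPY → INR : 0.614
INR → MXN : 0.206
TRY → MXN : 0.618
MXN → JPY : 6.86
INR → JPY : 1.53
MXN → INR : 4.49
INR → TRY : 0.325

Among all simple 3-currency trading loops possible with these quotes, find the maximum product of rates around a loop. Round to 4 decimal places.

TRY→MXN→INR→TRY: 0.618 × 4.49 × 0.325 = 0.90182
JPY→INR→MXN→JPY: 0.614 × 0.206 × 6.86 = 0.86768
Maximum is TRY→MXN→INR→TRY at 0.9018; no arbitrage — every cycle loses value.

0.9018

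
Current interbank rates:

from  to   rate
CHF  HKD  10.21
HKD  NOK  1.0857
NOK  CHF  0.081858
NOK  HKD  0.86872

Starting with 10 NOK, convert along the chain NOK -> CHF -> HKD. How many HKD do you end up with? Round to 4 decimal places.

10 NOK × 0.081858 = 0.81858 CHF
0.81858 CHF × 10.21 = 8.3577018 HKD

8.3577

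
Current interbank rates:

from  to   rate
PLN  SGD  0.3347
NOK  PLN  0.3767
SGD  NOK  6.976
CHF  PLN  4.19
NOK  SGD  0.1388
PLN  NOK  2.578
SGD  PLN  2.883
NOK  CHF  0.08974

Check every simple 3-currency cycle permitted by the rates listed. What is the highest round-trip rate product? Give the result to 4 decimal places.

NOK→SGD→PLN→NOK: 0.1388 × 2.883 × 2.578 = 1.03161
NOK→CHF→PLN→NOK: 0.08974 × 4.19 × 2.578 = 0.96936
NOK→PLN→SGD→NOK: 0.3767 × 0.3347 × 6.976 = 0.87954
Maximum is NOK→SGD→PLN→NOK at 1.0316; arbitrage exists.

1.0316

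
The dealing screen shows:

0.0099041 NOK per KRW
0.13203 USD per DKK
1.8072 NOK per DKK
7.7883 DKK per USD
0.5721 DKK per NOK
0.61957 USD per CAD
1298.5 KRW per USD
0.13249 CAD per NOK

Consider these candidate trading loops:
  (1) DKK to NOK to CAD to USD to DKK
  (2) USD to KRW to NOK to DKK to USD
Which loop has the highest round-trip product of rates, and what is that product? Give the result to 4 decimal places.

1.1554

(1) 1.8072 × 0.13249 × 0.61957 × 7.7883 = 1.15537
(2) 1298.5 × 0.0099041 × 0.5721 × 0.13203 = 0.97141
Highest is cycle (1) at 1.1554 (>1, arbitrage).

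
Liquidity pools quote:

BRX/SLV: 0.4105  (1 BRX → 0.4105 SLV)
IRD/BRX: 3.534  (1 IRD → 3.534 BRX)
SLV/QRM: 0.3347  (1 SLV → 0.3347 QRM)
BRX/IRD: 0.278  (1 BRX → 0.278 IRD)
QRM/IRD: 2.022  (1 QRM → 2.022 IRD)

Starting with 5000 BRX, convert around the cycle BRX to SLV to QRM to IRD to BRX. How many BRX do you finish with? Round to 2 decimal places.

5000 BRX × 0.4105 = 2052.5 SLV
2052.5 SLV × 0.3347 = 686.97175 QRM
686.97175 QRM × 2.022 = 1389.0568785 IRD
1389.0568785 IRD × 3.534 = 4908.927008619 BRX

4908.93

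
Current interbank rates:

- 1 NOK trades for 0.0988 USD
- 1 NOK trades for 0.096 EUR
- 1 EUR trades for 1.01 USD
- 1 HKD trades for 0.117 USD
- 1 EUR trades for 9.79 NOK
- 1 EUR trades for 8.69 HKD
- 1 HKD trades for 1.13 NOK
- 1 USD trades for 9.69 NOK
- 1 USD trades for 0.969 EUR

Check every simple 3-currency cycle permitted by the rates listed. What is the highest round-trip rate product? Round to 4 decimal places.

USD→EUR→HKD→USD: 0.969 × 8.69 × 0.117 = 0.98521
NOK→EUR→HKD→NOK: 0.096 × 8.69 × 1.13 = 0.94269
USD→NOK→EUR→USD: 9.69 × 0.096 × 1.01 = 0.93954
USD→EUR→NOK→USD: 0.969 × 9.79 × 0.0988 = 0.93727
Maximum is USD→EUR→HKD→USD at 0.9852; no arbitrage — every cycle loses value.

0.9852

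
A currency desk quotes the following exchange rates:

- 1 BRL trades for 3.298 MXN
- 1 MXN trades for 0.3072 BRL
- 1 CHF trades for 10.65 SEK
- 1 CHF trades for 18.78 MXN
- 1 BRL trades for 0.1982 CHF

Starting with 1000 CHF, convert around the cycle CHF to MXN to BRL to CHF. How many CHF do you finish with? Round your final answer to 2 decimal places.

1143.46

1000 CHF × 18.78 = 18780 MXN
18780 MXN × 0.3072 = 5769.216 BRL
5769.216 BRL × 0.1982 = 1143.4586112 CHF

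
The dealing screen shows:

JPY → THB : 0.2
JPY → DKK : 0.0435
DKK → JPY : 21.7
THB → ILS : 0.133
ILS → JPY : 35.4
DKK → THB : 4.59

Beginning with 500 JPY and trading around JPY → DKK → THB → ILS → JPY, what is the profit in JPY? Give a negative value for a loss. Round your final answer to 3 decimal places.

-29.969

500 JPY × 0.0435 = 21.75 DKK
21.75 DKK × 4.59 = 99.8325 THB
99.8325 THB × 0.133 = 13.2777225 ILS
13.2777225 ILS × 35.4 = 470.0313765 JPY
Net change: 470.0313765 − 500 = -29.9686235 JPY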